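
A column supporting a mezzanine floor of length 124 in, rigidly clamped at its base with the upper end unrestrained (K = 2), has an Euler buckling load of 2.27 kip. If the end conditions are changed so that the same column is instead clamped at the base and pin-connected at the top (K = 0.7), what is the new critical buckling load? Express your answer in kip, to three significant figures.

P_cr ∝ 1/K², so P_cr,new = P_cr,old × (K_old/K_new)² = 2.27 × (2/0.7)²
= 2.27 × 8.163 = 18.5 kip

P_cr ≈ 18.5 kip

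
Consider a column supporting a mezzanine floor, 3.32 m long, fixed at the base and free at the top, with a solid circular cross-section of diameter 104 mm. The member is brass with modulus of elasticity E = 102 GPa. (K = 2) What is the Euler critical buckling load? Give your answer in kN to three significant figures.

I = πd⁴/64 = π×104⁴/64 = 5.743×10^6 mm⁴
I = 5.743×10^6 mm⁴ = 5.743×10^-6 m⁴
Effective length L_e = K·L = 2 × 3.32 = 6.640 m
P_cr = π²EI / L_e² = π² × 102×10⁹ × 5.743×10^-6 / 6.640² = 1.311×10^5 N

P_cr ≈ 131 kN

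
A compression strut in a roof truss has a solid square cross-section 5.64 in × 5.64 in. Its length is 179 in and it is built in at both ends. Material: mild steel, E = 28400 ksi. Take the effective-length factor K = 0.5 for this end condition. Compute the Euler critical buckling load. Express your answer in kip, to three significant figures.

I = a⁴/12 = 5.64⁴/12 = 84.32 in⁴
Effective length L_e = K·L = 0.5 × 179 = 89.50 in
P_cr = π²EI / L_e² = π² × 28400×10³ × 84.32 / 89.50² = 2.951×10^6 lb

P_cr ≈ 2950 kip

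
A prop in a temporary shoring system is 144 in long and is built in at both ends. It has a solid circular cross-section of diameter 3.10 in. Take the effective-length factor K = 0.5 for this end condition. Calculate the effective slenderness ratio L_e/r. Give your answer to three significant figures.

For a solid circle r = d/4 = 3.10/4 = 0.7750 in
L_e = K·L = 0.5 × 144 = 72.00 in
λ = L_e / r_min = 72.000 / 0.7750 = 92.9

λ ≈ 92.9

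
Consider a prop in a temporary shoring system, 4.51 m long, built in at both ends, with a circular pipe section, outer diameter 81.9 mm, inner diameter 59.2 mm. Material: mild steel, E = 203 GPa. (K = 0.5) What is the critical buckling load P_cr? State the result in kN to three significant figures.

d_o = 81.9 mm, d_i = 59.2 mm
I = π(d_o⁴ − d_i⁴)/64 = π(81.9⁴ − 59.20⁴)/64 = 1.606×10^6 mm⁴
I = 1.606×10^6 mm⁴ = 1.606×10^-6 m⁴
Effective length L_e = K·L = 0.5 × 4.51 = 2.255 m
P_cr = π²EI / L_e² = π² × 203×10⁹ × 1.606×10^-6 / 2.255² = 6.326×10^5 N

P_cr ≈ 633 kN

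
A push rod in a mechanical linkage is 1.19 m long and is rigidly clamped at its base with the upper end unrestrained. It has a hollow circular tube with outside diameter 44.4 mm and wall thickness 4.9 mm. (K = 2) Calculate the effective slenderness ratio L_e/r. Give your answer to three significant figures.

Inner diameter d_i = 44.4 − 2×4.9 = 34.60 mm
I = π(d_o⁴ − d_i⁴)/64 = π(44.4⁴ − 34.60⁴)/64 = 1.204×10^5 mm⁴
A = 608.1 mm²;  r_min = √(I/A) = √(1.204×10^5/608.1) = 14.07 mm
L_e = K·L = 2 × 1.19 m = 2.380 m = 2380.0 mm
λ = L_e / r_min = 2380.0 / 14.07 = 169

λ ≈ 169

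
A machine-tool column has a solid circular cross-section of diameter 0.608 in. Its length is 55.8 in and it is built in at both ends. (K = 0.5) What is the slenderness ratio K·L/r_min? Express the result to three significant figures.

λ ≈ 184

I = πd⁴/64 = π×0.608⁴/64 = 6.708×10^-3 in⁴
A = 0.2903 in²;  r_min = √(I/A) = √(6.708×10^-3/0.2903) = 0.1520 in
L_e = K·L = 0.5 × 55.8 = 27.90 in
λ = L_e / r_min = 27.900 / 0.1520 = 184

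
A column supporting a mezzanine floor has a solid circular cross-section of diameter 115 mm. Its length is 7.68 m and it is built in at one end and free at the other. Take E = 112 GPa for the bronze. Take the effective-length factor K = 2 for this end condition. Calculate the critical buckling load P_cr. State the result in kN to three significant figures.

I = πd⁴/64 = π×115⁴/64 = 8.585×10^6 mm⁴
I = 8.585×10^6 mm⁴ = 8.585×10^-6 m⁴
Effective length L_e = K·L = 2 × 7.68 = 15.36 m
P_cr = π²EI / L_e² = π² × 112×10⁹ × 8.585×10^-6 / 15.36² = 4.023×10^4 N

P_cr ≈ 40.2 kN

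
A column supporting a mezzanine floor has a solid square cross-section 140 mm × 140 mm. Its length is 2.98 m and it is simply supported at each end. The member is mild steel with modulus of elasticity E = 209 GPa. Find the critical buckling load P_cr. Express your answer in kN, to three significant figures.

I = a⁴/12 = 140⁴/12 = 3.201×10^7 mm⁴
I = 3.201×10^7 mm⁴ = 3.201×10^-5 m⁴
Effective length L_e = K·L = 1 × 2.98 = 2.980 m
P_cr = π²EI / L_e² = π² × 209×10⁹ × 3.201×10^-5 / 2.980² = 7.436×10^6 N

P_cr ≈ 7440 kN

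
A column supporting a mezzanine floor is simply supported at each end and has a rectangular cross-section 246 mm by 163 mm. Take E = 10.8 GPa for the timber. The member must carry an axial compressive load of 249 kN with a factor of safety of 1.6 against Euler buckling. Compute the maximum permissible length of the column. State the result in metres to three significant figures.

Buckling occurs about the weak axis: I_min = h·b³/12 with b = 163 mm (the shorter side).
I_min = 246×163³/12 = 8.878×10^7 mm⁴
I = 8.878×10^-5 m⁴
Required critical load P_cr = n·P = 1.6 × 249 = 398.4 kN = 3.984×10^5 N
From P_cr = π²EI/(K·L)²:  L = (1/K)·√(π²EI/P_cr) = (1/1)·√(π²×1.08×10^10×8.878×10^-5/3.984×10^5)
L = 4.87 m

L_max ≈ 4.87 m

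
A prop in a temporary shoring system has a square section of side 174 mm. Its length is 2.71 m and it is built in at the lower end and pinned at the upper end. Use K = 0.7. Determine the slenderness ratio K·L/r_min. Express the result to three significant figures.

For a square r = a/√12 = 174/√12 = 50.23 mm
L_e = K·L = 0.7 × 2.71 m = 1.897 m = 1897.0 mm
λ = L_e / r_min = 1897.0 / 50.23 = 37.8

λ ≈ 37.8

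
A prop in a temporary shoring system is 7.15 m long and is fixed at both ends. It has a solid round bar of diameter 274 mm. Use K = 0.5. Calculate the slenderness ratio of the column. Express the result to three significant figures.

λ ≈ 52.2

For a solid circle r = d/4 = 274/4 = 68.50 mm
L_e = K·L = 0.5 × 7.15 m = 3.575 m = 3575.0 mm
λ = L_e / r_min = 3575.0 / 68.50 = 52.2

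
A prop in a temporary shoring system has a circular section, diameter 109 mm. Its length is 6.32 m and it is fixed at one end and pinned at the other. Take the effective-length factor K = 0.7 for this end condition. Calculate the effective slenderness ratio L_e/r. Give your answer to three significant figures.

I = πd⁴/64 = π×109⁴/64 = 6.929×10^6 mm⁴
A = 9.331×10^3 mm²;  r_min = √(I/A) = √(6.929×10^6/9.331×10^3) = 27.25 mm
L_e = K·L = 0.7 × 6.32 m = 4.424 m = 4424.0 mm
λ = L_e / r_min = 4424.0 / 27.25 = 162

λ ≈ 162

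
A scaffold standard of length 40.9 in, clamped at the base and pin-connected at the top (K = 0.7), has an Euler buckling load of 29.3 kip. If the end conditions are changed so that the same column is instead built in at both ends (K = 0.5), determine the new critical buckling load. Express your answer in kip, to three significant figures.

P_cr ∝ 1/K², so P_cr,new = P_cr,old × (K_old/K_new)² = 29.3 × (0.7/0.5)²
= 29.3 × 1.960 = 57.4 kip

P_cr ≈ 57.4 kip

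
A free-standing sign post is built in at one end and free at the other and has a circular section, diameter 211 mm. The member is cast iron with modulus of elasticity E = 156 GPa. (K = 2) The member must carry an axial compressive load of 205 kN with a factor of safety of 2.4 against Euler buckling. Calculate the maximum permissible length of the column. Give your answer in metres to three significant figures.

I = πd⁴/64 = π×211⁴/64 = 9.730×10^7 mm⁴
I = 9.730×10^-5 m⁴
Required critical load P_cr = n·P = 2.4 × 205 = 492.0 kN = 4.920×10^5 N
From P_cr = π²EI/(K·L)²:  L = (1/K)·√(π²EI/P_cr) = (1/2)·√(π²×1.56×10^11×9.730×10^-5/4.920×10^5)
L = 8.72 m

L_max ≈ 8.72 m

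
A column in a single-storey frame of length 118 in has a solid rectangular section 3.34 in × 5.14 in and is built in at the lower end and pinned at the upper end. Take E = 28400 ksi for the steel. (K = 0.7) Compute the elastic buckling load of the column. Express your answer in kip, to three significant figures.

Buckling occurs about the weak axis: I_min = h·b³/12 with b = 3.34 in (the shorter side).
I_min = 5.14×3.34³/12 = 15.96 in⁴
Effective length L_e = K·L = 0.7 × 118 = 82.60 in
P_cr = π²EI / L_e² = π² × 28400×10³ × 15.96 / 82.60² = 6.557×10^5 lb

P_cr ≈ 656 kip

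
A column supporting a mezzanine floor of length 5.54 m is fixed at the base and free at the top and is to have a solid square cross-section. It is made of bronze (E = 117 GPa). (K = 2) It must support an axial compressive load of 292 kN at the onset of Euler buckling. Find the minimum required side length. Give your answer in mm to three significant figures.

L_e = K·L = 2 × 5.54 = 11.08 m
Required I = P_cr·L_e²/(π²E) = 2.920×10^5 × 11.08² / (π² × 1.17×10^11) = 3.104×10^-5 m⁴
I_req = 3.104×10^7 mm⁴
Solid square: I = a⁴/12  ⇒  a = (12I)^(1/4) = (12×3.104×10^7)^(1/4) = 139 mm

a ≈ 139 mm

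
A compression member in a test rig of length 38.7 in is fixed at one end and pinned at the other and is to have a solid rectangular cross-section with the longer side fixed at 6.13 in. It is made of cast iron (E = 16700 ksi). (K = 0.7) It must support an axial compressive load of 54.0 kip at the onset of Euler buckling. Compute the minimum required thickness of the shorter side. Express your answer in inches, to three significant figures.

b ≈ 0.778 in

L_e = K·L = 0.7 × 38.7 = 27.09 in
Required I = P_cr·L_e²/(π²E) = 5.400×10^4 × 27.09² / (π² × 1.67×10^7) = 0.2404 in⁴
Rectangle, weak axis: I_min = h·b³/12 with h = 6.13 in fixed  ⇒  b = (12I/h)^(1/3) = 0.778 in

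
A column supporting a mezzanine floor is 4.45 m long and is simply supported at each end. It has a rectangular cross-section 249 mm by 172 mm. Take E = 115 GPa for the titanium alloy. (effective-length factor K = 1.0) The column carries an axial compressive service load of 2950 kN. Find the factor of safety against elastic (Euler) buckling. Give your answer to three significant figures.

Buckling occurs about the weak axis: I_min = h·b³/12 with b = 172 mm (the shorter side).
I_min = 249×172³/12 = 1.056×10^8 mm⁴
I = 1.056×10^8 mm⁴ = 1.056×10^-4 m⁴
Effective length L_e = K·L = 1 × 4.45 = 4.450 m
P_cr = π²EI / L_e² = π² × 115×10⁹ × 1.056×10^-4 / 4.450² = 6.052×10^6 N
Factor of safety n = P_cr / P = 6051.8 / 2950 = 2.05

n ≈ 2.05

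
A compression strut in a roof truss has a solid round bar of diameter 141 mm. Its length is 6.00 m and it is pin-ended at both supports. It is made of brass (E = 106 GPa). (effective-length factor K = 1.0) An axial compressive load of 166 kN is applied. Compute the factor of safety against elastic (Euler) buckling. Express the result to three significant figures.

n ≈ 3.40

I = πd⁴/64 = π×141⁴/64 = 1.940×10^7 mm⁴
I = 1.940×10^7 mm⁴ = 1.940×10^-5 m⁴
Effective length L_e = K·L = 1 × 6.00 = 6.000 m
P_cr = π²EI / L_e² = π² × 106×10⁹ × 1.940×10^-5 / 6.000² = 5.638×10^5 N
Factor of safety n = P_cr / P = 563.83 / 166 = 3.40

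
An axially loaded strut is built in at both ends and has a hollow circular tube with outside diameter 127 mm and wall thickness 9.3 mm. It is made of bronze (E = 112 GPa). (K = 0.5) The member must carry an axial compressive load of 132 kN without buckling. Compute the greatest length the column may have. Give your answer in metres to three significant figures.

Inner diameter d_i = 127 − 2×9.3 = 108.4 mm
I = π(d_o⁴ − d_i⁴)/64 = π(127⁴ − 108.4⁴)/64 = 5.992×10^6 mm⁴
I = 5.992×10^-6 m⁴
At the buckling limit P_cr = P = 1.320×10^5 N
From P_cr = π²EI/(K·L)²:  L = (1/K)·√(π²EI/P_cr) = (1/0.5)·√(π²×1.12×10^11×5.992×10^-6/1.320×10^5)
L = 14.2 m

L_max ≈ 14.2 m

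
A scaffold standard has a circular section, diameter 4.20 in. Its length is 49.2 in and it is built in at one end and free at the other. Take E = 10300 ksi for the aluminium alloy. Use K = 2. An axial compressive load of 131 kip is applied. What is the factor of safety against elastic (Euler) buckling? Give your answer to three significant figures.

I = πd⁴/64 = π×4.20⁴/64 = 15.27 in⁴
Effective length L_e = K·L = 2 × 49.2 = 98.40 in
P_cr = π²EI / L_e² = π² × 10300×10³ × 15.27 / 98.40² = 1.604×10^5 lb
Factor of safety n = P_cr / P = 160.37 / 131 = 1.22

n ≈ 1.22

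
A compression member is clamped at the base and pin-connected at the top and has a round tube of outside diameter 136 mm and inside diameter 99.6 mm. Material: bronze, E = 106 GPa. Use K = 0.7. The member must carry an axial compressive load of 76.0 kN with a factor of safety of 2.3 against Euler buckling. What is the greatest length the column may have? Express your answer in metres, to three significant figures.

d_o = 136 mm, d_i = 99.6 mm
I = π(d_o⁴ − d_i⁴)/64 = π(136⁴ − 99.60⁴)/64 = 1.196×10^7 mm⁴
I = 1.196×10^-5 m⁴
Required critical load P_cr = n·P = 2.3 × 76.0 = 174.8 kN = 1.748×10^5 N
From P_cr = π²EI/(K·L)²:  L = (1/K)·√(π²EI/P_cr) = (1/0.7)·√(π²×1.06×10^11×1.196×10^-5/1.748×10^5)
L = 12.1 m

L_max ≈ 12.1 m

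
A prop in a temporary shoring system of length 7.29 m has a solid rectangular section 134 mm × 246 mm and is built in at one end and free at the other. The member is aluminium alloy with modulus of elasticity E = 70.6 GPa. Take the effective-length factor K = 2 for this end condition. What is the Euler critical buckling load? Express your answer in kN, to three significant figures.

P_cr ≈ 162 kN

Buckling occurs about the weak axis: I_min = h·b³/12 with b = 134 mm (the shorter side).
I_min = 246×134³/12 = 4.933×10^7 mm⁴
I = 4.933×10^7 mm⁴ = 4.933×10^-5 m⁴
Effective length L_e = K·L = 2 × 7.29 = 14.58 m
P_cr = π²EI / L_e² = π² × 70.6×10⁹ × 4.933×10^-5 / 14.58² = 1.617×10^5 N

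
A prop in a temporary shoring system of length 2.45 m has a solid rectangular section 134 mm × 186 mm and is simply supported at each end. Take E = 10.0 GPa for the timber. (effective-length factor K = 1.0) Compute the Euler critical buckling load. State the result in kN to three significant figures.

Buckling occurs about the weak axis: I_min = h·b³/12 with b = 134 mm (the shorter side).
I_min = 186×134³/12 = 3.729×10^7 mm⁴
I = 3.729×10^7 mm⁴ = 3.729×10^-5 m⁴
Effective length L_e = K·L = 1 × 2.45 = 2.450 m
P_cr = π²EI / L_e² = π² × 10.0×10⁹ × 3.729×10^-5 / 2.450² = 6.132×10^5 N

P_cr ≈ 613 kN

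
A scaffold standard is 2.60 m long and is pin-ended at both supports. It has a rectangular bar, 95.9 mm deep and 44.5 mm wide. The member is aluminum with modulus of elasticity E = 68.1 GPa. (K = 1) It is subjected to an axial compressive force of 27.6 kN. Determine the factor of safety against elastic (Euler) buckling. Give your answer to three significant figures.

n ≈ 2.54

Buckling occurs about the weak axis: I_min = h·b³/12 with b = 44.5 mm (the shorter side).
I_min = 95.9×44.5³/12 = 7.042×10^5 mm⁴
I = 7.042×10^5 mm⁴ = 7.042×10^-7 m⁴
Effective length L_e = K·L = 1 × 2.60 = 2.600 m
P_cr = π²EI / L_e² = π² × 68.1×10⁹ × 7.042×10^-7 / 2.600² = 7.002×10^4 N
Factor of safety n = P_cr / P = 70.019 / 27.6 = 2.54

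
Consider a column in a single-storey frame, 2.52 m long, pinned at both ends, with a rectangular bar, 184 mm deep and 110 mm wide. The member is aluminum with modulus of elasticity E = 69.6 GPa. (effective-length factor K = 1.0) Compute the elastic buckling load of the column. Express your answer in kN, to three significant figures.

Buckling occurs about the weak axis: I_min = h·b³/12 with b = 110 mm (the shorter side).
I_min = 184×110³/12 = 2.041×10^7 mm⁴
I = 2.041×10^7 mm⁴ = 2.041×10^-5 m⁴
Effective length L_e = K·L = 1 × 2.52 = 2.520 m
P_cr = π²EI / L_e² = π² × 69.6×10⁹ × 2.041×10^-5 / 2.520² = 2.208×10^6 N

P_cr ≈ 2210 kN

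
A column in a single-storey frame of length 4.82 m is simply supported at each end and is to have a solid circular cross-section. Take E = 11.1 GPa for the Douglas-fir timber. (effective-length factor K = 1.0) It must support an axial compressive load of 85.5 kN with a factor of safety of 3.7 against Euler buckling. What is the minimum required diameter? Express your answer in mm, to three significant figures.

d ≈ 192 mm

Required P_cr = n·P = 3.7 × 85.5 = 316.4 kN
L_e = K·L = 1 × 4.82 = 4.820 m
Required I = P_cr·L_e²/(π²E) = 3.163×10^5 × 4.820² / (π² × 1.11×10^10) = 6.709×10^-5 m⁴
I_req = 6.709×10^7 mm⁴
Solid circle: I = πd⁴/64  ⇒  d = (64I/π)^(1/4) = (64×6.709×10^7/π)^(1/4) = 192 mm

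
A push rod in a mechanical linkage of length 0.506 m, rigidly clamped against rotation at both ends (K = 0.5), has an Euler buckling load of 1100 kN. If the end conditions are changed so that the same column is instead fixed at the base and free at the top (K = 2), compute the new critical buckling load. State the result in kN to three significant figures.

P_cr ∝ 1/K², so P_cr,new = P_cr,old × (K_old/K_new)² = 1100 × (0.5/2)²
= 1100 × 0.06250 = 68.8 kN

P_cr ≈ 68.8 kN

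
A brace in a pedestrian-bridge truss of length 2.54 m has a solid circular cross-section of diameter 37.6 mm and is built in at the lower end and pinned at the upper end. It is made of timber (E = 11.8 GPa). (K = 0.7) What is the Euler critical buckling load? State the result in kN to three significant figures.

I = πd⁴/64 = π×37.6⁴/64 = 9.811×10^4 mm⁴
I = 9.811×10^4 mm⁴ = 9.811×10^-8 m⁴
Effective length L_e = K·L = 0.7 × 2.54 = 1.778 m
P_cr = π²EI / L_e² = π² × 11.8×10⁹ × 9.811×10^-8 / 1.778² = 3.614×10^3 N

P_cr ≈ 3.61 kN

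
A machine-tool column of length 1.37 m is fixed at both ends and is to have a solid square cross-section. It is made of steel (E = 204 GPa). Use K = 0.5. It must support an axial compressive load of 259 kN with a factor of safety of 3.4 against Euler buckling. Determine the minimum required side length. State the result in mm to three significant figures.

Required P_cr = n·P = 3.4 × 259 = 880.6 kN
L_e = K·L = 0.5 × 1.37 = 0.6850 m
Required I = P_cr·L_e²/(π²E) = 8.806×10^5 × 0.6850² / (π² × 2.04×10^11) = 2.052×10^-7 m⁴
I_req = 2.052×10^5 mm⁴
Solid square: I = a⁴/12  ⇒  a = (12I)^(1/4) = (12×2.052×10^5)^(1/4) = 39.6 mm

a ≈ 39.6 mm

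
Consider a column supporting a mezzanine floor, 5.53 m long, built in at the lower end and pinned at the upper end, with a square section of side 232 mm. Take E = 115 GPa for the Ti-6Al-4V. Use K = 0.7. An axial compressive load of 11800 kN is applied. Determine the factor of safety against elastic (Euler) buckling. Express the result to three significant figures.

I = a⁴/12 = 232⁴/12 = 2.414×10^8 mm⁴
I = 2.414×10^8 mm⁴ = 2.414×10^-4 m⁴
Effective length L_e = K·L = 0.7 × 5.53 = 3.871 m
P_cr = π²EI / L_e² = π² × 115×10⁹ × 2.414×10^-4 / 3.871² = 1.829×10^7 N
Factor of safety n = P_cr / P = 18286 / 11800 = 1.55

n ≈ 1.55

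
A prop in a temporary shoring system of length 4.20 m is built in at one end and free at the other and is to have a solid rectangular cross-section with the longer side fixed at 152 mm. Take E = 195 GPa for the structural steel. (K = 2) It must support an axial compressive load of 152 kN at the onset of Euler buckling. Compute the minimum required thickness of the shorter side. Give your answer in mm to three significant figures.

L_e = K·L = 2 × 4.20 = 8.400 m
Required I = P_cr·L_e²/(π²E) = 1.520×10^5 × 8.400² / (π² × 1.95×10^11) = 5.573×10^-6 m⁴
I_req = 5.573×10^6 mm⁴
Rectangle, weak axis: I_min = h·b³/12 with h = 152 mm fixed  ⇒  b = (12I/h)^(1/3) = 76.1 mm

b ≈ 76.1 mm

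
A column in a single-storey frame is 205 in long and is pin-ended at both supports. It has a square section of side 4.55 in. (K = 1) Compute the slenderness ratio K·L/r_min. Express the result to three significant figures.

λ ≈ 156

For a square r = a/√12 = 4.55/√12 = 1.313 in
L_e = K·L = 1 × 205 = 205.0 in
λ = L_e / r_min = 205.00 / 1.313 = 156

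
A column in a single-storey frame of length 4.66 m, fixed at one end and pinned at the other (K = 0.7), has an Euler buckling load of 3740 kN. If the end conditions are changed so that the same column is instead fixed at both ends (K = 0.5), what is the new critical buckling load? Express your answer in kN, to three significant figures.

P_cr ≈ 7330 kN

P_cr ∝ 1/K², so P_cr,new = P_cr,old × (K_old/K_new)² = 3740 × (0.7/0.5)²
= 3740 × 1.960 = 7330 kN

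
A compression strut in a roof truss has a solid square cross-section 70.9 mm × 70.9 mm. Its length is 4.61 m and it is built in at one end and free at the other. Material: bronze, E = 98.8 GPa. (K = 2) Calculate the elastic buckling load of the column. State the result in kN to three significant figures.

I = a⁴/12 = 70.9⁴/12 = 2.106×10^6 mm⁴
I = 2.106×10^6 mm⁴ = 2.106×10^-6 m⁴
Effective length L_e = K·L = 2 × 4.61 = 9.220 m
P_cr = π²EI / L_e² = π² × 98.8×10⁹ × 2.106×10^-6 / 9.220² = 2.415×10^4 N

P_cr ≈ 24.2 kN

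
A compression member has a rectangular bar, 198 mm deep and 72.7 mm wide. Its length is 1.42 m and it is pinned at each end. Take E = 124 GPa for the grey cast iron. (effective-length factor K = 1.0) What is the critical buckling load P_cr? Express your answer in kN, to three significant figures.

Buckling occurs about the weak axis: I_min = h·b³/12 with b = 72.7 mm (the shorter side).
I_min = 198×72.7³/12 = 6.340×10^6 mm⁴
I = 6.340×10^6 mm⁴ = 6.340×10^-6 m⁴
Effective length L_e = K·L = 1 × 1.42 = 1.420 m
P_cr = π²EI / L_e² = π² × 124×10⁹ × 6.340×10^-6 / 1.420² = 3.848×10^6 N

P_cr ≈ 3850 kN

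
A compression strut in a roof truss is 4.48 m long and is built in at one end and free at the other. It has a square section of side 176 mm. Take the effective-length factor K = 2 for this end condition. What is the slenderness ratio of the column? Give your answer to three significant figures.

For a square r = a/√12 = 176/√12 = 50.81 mm
L_e = K·L = 2 × 4.48 m = 8.960 m = 8960.0 mm
λ = L_e / r_min = 8960.0 / 50.81 = 176

λ ≈ 176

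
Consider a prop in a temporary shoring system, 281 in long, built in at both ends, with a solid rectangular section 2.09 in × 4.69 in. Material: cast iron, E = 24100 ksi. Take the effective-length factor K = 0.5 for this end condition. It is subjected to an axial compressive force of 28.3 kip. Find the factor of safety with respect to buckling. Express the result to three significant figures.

n ≈ 1.52

Buckling occurs about the weak axis: I_min = h·b³/12 with b = 2.09 in (the shorter side).
I_min = 4.69×2.09³/12 = 3.568 in⁴
Effective length L_e = K·L = 0.5 × 281 = 140.5 in
P_cr = π²EI / L_e² = π² × 24100×10³ × 3.568 / 140.5² = 4.299×10^4 lb
Factor of safety n = P_cr / P = 42.993 / 28.3 = 1.52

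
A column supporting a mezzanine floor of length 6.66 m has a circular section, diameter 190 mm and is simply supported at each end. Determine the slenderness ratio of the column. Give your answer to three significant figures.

λ ≈ 140

For a solid circle r = d/4 = 190/4 = 47.50 mm
L_e = K·L = 1 × 6.66 m = 6.660 m = 6660.0 mm
λ = L_e / r_min = 6660.0 / 47.50 = 140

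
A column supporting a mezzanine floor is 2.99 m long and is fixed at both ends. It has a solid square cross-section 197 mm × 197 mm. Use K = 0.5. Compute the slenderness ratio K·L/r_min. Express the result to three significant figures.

I = a⁴/12 = 197⁴/12 = 1.255×10^8 mm⁴
A = 3.881×10^4 mm²;  r_min = √(I/A) = √(1.255×10^8/3.881×10^4) = 56.87 mm
L_e = K·L = 0.5 × 2.99 m = 1.495 m = 1495.0 mm
λ = L_e / r_min = 1495.0 / 56.87 = 26.3

λ ≈ 26.3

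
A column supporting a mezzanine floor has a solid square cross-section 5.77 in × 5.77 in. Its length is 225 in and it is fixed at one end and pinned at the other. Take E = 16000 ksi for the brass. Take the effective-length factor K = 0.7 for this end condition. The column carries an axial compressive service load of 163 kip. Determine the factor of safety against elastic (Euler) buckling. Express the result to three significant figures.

I = a⁴/12 = 5.77⁴/12 = 92.37 in⁴
Effective length L_e = K·L = 0.7 × 225 = 157.5 in
P_cr = π²EI / L_e² = π² × 16000×10³ × 92.37 / 157.5² = 5.880×10^5 lb
Factor of safety n = P_cr / P = 588.00 / 163 = 3.61

n ≈ 3.61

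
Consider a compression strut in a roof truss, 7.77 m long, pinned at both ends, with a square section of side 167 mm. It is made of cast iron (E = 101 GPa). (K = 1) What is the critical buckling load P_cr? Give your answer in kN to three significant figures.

P_cr ≈ 1070 kN

I = a⁴/12 = 167⁴/12 = 6.482×10^7 mm⁴
I = 6.482×10^7 mm⁴ = 6.482×10^-5 m⁴
Effective length L_e = K·L = 1 × 7.77 = 7.770 m
P_cr = π²EI / L_e² = π² × 101×10⁹ × 6.482×10^-5 / 7.770² = 1.070×10^6 N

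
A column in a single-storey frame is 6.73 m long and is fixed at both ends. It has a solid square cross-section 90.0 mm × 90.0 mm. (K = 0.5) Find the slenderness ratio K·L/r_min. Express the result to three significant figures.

λ ≈ 130

I = a⁴/12 = 90.0⁴/12 = 5.468×10^6 mm⁴
A = 8.100×10^3 mm²;  r_min = √(I/A) = √(5.468×10^6/8.100×10^3) = 25.98 mm
L_e = K·L = 0.5 × 6.73 m = 3.365 m = 3365.0 mm
λ = L_e / r_min = 3365.0 / 25.98 = 130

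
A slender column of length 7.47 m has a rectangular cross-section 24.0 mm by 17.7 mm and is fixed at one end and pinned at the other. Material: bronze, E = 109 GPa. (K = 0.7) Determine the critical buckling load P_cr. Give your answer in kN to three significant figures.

Buckling occurs about the weak axis: I_min = h·b³/12 with b = 17.7 mm (the shorter side).
I_min = 24.0×17.7³/12 = 1.109×10^4 mm⁴
I = 1.109×10^4 mm⁴ = 1.109×10^-8 m⁴
Effective length L_e = K·L = 0.7 × 7.47 = 5.229 m
P_cr = π²EI / L_e² = π² × 109×10⁹ × 1.109×10^-8 / 5.229² = 436.4 N

P_cr ≈ 0.436 kN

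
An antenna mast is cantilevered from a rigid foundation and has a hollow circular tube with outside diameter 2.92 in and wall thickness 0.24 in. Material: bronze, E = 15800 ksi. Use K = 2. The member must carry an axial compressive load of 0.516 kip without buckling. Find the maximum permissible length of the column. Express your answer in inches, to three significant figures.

L_max ≈ 372 in

Inner diameter d_i = 2.92 − 2×0.24 = 2.440 in
I = π(d_o⁴ − d_i⁴)/64 = π(2.92⁴ − 2.440⁴)/64 = 1.829 in⁴
At the buckling limit P_cr = P = 516.0 lb
From P_cr = π²EI/(K·L)²:  L = (1/K)·√(π²EI/P_cr) = (1/2)·√(π²×1.58×10^7×1.829/516.0)
L = 372 in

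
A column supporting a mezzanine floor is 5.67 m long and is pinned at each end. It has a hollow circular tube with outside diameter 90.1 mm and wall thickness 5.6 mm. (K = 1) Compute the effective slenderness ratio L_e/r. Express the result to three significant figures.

Inner diameter d_i = 90.1 − 2×5.6 = 78.90 mm
I = π(d_o⁴ − d_i⁴)/64 = π(90.1⁴ − 78.90⁴)/64 = 1.333×10^6 mm⁴
A = 1.487×10^3 mm²;  r_min = √(I/A) = √(1.333×10^6/1.487×10^3) = 29.94 mm
L_e = K·L = 1 × 5.67 m = 5.670 m = 5670.0 mm
λ = L_e / r_min = 5670.0 / 29.94 = 189

λ ≈ 189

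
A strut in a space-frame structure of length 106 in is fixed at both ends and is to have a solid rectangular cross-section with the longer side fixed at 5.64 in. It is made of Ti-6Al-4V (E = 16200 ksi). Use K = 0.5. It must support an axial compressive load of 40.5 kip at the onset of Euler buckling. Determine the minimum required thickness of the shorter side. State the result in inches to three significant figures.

L_e = K·L = 0.5 × 106 = 53.00 in
Required I = P_cr·L_e²/(π²E) = 4.050×10^4 × 53.00² / (π² × 1.62×10^7) = 0.7115 in⁴
Rectangle, weak axis: I_min = h·b³/12 with h = 5.64 in fixed  ⇒  b = (12I/h)^(1/3) = 1.15 in

b ≈ 1.15 in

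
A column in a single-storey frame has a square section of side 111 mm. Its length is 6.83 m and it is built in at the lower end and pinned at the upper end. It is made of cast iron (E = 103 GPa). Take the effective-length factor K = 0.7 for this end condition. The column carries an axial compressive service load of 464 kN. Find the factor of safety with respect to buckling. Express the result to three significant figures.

n ≈ 1.21

I = a⁴/12 = 111⁴/12 = 1.265×10^7 mm⁴
I = 1.265×10^7 mm⁴ = 1.265×10^-5 m⁴
Effective length L_e = K·L = 0.7 × 6.83 = 4.781 m
P_cr = π²EI / L_e² = π² × 103×10⁹ × 1.265×10^-5 / 4.781² = 5.626×10^5 N
Factor of safety n = P_cr / P = 562.61 / 464 = 1.21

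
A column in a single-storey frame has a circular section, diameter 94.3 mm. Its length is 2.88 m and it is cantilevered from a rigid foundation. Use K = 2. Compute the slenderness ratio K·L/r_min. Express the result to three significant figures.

I = πd⁴/64 = π×94.3⁴/64 = 3.882×10^6 mm⁴
A = 6.984×10^3 mm²;  r_min = √(I/A) = √(3.882×10^6/6.984×10^3) = 23.58 mm
L_e = K·L = 2 × 2.88 m = 5.760 m = 5760.0 mm
λ = L_e / r_min = 5760.0 / 23.58 = 244

λ ≈ 244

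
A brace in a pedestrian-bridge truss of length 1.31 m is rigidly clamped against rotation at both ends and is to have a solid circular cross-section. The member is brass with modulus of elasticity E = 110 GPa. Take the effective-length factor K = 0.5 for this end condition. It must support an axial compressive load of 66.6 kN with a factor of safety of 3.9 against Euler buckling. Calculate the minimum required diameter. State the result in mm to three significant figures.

Required P_cr = n·P = 3.9 × 66.6 = 259.7 kN
L_e = K·L = 0.5 × 1.31 = 0.6550 m
Required I = P_cr·L_e²/(π²E) = 2.597×10^5 × 0.6550² / (π² × 1.10×10^11) = 1.026×10^-7 m⁴
I_req = 1.026×10^5 mm⁴
Solid circle: I = πd⁴/64  ⇒  d = (64I/π)^(1/4) = (64×1.026×10^5/π)^(1/4) = 38.0 mm

d ≈ 38.0 mm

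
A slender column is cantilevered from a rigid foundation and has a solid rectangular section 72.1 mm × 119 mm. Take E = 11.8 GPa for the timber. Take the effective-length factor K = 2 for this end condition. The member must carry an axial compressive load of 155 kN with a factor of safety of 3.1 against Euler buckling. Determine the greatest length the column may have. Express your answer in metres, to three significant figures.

L_max ≈ 0.475 m

Buckling occurs about the weak axis: I_min = h·b³/12 with b = 72.1 mm (the shorter side).
I_min = 119×72.1³/12 = 3.717×10^6 mm⁴
I = 3.717×10^-6 m⁴
Required critical load P_cr = n·P = 3.1 × 155 = 480.5 kN = 4.805×10^5 N
From P_cr = π²EI/(K·L)²:  L = (1/K)·√(π²EI/P_cr) = (1/2)·√(π²×1.18×10^10×3.717×10^-6/4.805×10^5)
L = 0.475 m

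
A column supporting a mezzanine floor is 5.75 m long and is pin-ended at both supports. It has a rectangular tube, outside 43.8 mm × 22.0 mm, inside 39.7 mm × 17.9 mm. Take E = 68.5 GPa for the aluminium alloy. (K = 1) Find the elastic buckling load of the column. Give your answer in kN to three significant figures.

P_cr ≈ 0.407 kN

Weak-axis I_min = (h_o·b_o³ − h_i·b_i³)/12 with b_o = 22.0, b_i = 17.90 mm (shorter outer/inner sides).
I_min = (43.8×22.0³ − 39.70×17.90³)/12 = 1.989×10^4 mm⁴
I = 1.989×10^4 mm⁴ = 1.989×10^-8 m⁴
Effective length L_e = K·L = 1 × 5.75 = 5.750 m
P_cr = π²EI / L_e² = π² × 68.5×10⁹ × 1.989×10^-8 / 5.750² = 406.7 N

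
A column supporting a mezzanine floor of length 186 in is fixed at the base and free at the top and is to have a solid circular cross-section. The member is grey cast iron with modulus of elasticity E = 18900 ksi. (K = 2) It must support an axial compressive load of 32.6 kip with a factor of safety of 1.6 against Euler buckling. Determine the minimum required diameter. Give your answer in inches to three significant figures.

Required P_cr = n·P = 1.6 × 32.6 = 52.16 kip
L_e = K·L = 2 × 186 = 372.0 in
Required I = P_cr·L_e²/(π²E) = 5.216×10^4 × 372.0² / (π² × 1.89×10^7) = 38.70 in⁴
Solid circle: I = πd⁴/64  ⇒  d = (64I/π)^(1/4) = (64×38.70/π)^(1/4) = 5.30 in

d ≈ 5.30 in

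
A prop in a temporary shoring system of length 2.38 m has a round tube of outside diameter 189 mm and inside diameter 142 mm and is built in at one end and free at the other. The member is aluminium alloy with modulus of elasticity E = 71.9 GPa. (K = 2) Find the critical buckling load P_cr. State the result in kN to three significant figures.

P_cr ≈ 1340 kN

d_o = 189 mm, d_i = 142 mm
I = π(d_o⁴ − d_i⁴)/64 = π(189⁴ − 142.0⁴)/64 = 4.268×10^7 mm⁴
I = 4.268×10^7 mm⁴ = 4.268×10^-5 m⁴
Effective length L_e = K·L = 2 × 2.38 = 4.760 m
P_cr = π²EI / L_e² = π² × 71.9×10⁹ × 4.268×10^-5 / 4.760² = 1.337×10^6 N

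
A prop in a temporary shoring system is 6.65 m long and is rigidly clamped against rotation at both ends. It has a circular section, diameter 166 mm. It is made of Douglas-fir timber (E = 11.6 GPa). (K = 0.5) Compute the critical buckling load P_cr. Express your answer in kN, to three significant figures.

I = πd⁴/64 = π×166⁴/64 = 3.727×10^7 mm⁴
I = 3.727×10^7 mm⁴ = 3.727×10^-5 m⁴
Effective length L_e = K·L = 0.5 × 6.65 = 3.325 m
P_cr = π²EI / L_e² = π² × 11.6×10⁹ × 3.727×10^-5 / 3.325² = 3.860×10^5 N

P_cr ≈ 386 kN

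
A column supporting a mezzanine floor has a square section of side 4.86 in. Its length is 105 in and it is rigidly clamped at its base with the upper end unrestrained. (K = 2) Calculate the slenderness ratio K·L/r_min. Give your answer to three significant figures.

For a square r = a/√12 = 4.86/√12 = 1.403 in
L_e = K·L = 2 × 105 = 210.0 in
λ = L_e / r_min = 210.00 / 1.403 = 150

λ ≈ 150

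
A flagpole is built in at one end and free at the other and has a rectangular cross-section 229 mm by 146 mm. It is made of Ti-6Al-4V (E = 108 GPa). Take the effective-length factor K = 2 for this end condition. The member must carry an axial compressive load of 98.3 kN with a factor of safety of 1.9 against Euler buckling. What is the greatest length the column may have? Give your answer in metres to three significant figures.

Buckling occurs about the weak axis: I_min = h·b³/12 with b = 146 mm (the shorter side).
I_min = 229×146³/12 = 5.939×10^7 mm⁴
I = 5.939×10^-5 m⁴
Required critical load P_cr = n·P = 1.9 × 98.3 = 186.8 kN = 1.868×10^5 N
From P_cr = π²EI/(K·L)²:  L = (1/K)·√(π²EI/P_cr) = (1/2)·√(π²×1.08×10^11×5.939×10^-5/1.868×10^5)
L = 9.21 m

L_max ≈ 9.21 m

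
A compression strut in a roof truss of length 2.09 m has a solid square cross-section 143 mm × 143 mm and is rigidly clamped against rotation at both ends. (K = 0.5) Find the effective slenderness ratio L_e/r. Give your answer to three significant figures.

I = a⁴/12 = 143⁴/12 = 3.485×10^7 mm⁴
A = 2.045×10^4 mm²;  r_min = √(I/A) = √(3.485×10^7/2.045×10^4) = 41.28 mm
L_e = K·L = 0.5 × 2.09 m = 1.045 m = 1045.0 mm
λ = L_e / r_min = 1045.0 / 41.28 = 25.3

λ ≈ 25.3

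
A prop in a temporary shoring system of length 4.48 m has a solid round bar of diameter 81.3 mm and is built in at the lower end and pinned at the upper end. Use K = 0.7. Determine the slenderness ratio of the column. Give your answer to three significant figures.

For a solid circle r = d/4 = 81.3/4 = 20.32 mm
L_e = K·L = 0.7 × 4.48 m = 3.136 m = 3136.0 mm
λ = L_e / r_min = 3136.0 / 20.32 = 154

λ ≈ 154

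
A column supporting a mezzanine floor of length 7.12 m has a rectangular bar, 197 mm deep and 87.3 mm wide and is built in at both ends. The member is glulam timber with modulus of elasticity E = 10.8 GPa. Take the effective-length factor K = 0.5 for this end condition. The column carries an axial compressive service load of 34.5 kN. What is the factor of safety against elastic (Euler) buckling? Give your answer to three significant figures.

n ≈ 2.66

Buckling occurs about the weak axis: I_min = h·b³/12 with b = 87.3 mm (the shorter side).
I_min = 197×87.3³/12 = 1.092×10^7 mm⁴
I = 1.092×10^7 mm⁴ = 1.092×10^-5 m⁴
Effective length L_e = K·L = 0.5 × 7.12 = 3.560 m
P_cr = π²EI / L_e² = π² × 10.8×10⁹ × 1.092×10^-5 / 3.560² = 9.187×10^4 N
Factor of safety n = P_cr / P = 91.865 / 34.5 = 2.66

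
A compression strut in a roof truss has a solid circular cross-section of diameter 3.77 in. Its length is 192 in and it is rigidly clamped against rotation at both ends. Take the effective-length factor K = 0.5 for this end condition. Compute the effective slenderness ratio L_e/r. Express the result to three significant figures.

λ ≈ 102

For a solid circle r = d/4 = 3.77/4 = 0.9425 in
L_e = K·L = 0.5 × 192 = 96.00 in
λ = L_e / r_min = 96.000 / 0.9425 = 102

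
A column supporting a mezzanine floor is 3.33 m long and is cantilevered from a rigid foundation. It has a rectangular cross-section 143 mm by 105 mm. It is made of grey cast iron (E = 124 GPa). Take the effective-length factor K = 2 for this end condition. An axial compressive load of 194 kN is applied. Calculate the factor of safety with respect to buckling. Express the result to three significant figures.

Buckling occurs about the weak axis: I_min = h·b³/12 with b = 105 mm (the shorter side).
I_min = 143×105³/12 = 1.380×10^7 mm⁴
I = 1.380×10^7 mm⁴ = 1.380×10^-5 m⁴
Effective length L_e = K·L = 2 × 3.33 = 6.660 m
P_cr = π²EI / L_e² = π² × 124×10⁹ × 1.380×10^-5 / 6.660² = 3.806×10^5 N
Factor of safety n = P_cr / P = 380.62 / 194 = 1.96

n ≈ 1.96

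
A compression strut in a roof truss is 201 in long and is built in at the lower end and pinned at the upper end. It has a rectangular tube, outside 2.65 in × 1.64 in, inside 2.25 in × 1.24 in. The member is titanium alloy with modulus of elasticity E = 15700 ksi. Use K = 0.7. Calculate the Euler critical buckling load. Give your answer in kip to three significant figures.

Weak-axis I_min = (h_o·b_o³ − h_i·b_i³)/12 with b_o = 1.64, b_i = 1.240 in (shorter outer/inner sides).
I_min = (2.65×1.64³ − 2.250×1.240³)/12 = 0.6166 in⁴
Effective length L_e = K·L = 0.7 × 201 = 140.7 in
P_cr = π²EI / L_e² = π² × 15700×10³ × 0.6166 / 140.7² = 4.826×10^3 lb

P_cr ≈ 4.83 kip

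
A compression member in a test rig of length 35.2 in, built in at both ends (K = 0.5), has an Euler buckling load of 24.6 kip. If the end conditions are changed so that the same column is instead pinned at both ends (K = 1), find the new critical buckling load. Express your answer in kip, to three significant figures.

P_cr ≈ 6.15 kip

P_cr ∝ 1/K², so P_cr,new = P_cr,old × (K_old/K_new)² = 24.6 × (0.5/1)²
= 24.6 × 0.2500 = 6.15 kip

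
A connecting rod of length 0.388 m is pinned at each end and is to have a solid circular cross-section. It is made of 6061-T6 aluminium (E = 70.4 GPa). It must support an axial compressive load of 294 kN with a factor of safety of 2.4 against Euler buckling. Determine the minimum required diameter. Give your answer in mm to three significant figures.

Required P_cr = n·P = 2.4 × 294 = 705.6 kN
L_e = K·L = 1 × 0.388 = 0.3880 m
Required I = P_cr·L_e²/(π²E) = 7.056×10^5 × 0.3880² / (π² × 7.04×10^10) = 1.529×10^-7 m⁴
I_req = 1.529×10^5 mm⁴
Solid circle: I = πd⁴/64  ⇒  d = (64I/π)^(1/4) = (64×1.529×10^5/π)^(1/4) = 42.0 mm

d ≈ 42.0 mm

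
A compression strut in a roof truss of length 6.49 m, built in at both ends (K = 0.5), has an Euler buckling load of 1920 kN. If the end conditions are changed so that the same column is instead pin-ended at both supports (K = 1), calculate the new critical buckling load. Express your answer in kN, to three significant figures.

P_cr ≈ 480 kN

P_cr ∝ 1/K², so P_cr,new = P_cr,old × (K_old/K_new)² = 1920 × (0.5/1)²
= 1920 × 0.2500 = 480 kN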